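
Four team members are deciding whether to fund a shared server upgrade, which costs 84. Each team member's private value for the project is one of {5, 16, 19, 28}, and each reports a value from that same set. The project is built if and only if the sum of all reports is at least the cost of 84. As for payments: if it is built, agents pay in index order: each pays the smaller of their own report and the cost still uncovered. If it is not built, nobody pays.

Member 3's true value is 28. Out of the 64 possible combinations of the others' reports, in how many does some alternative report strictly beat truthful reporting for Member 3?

Others report (16, 28, 28): truth gives 0; report 16 gives 12 > 0. Violating.
Others report (19, 19, 28): truth gives 0; report 19 gives 9 > 0. Violating.
Others report (19, 28, 19): truth gives 0; report 19 gives 9 > 0. Violating.
Others report (19, 28, 28): truth gives 0; report 16 gives 12 > 0. Violating.
Others report (5, 5, 5): truth gives 0; no alternative beats it.
Others report (5, 5, 16): truth gives 0; no alternative beats it.
(Checking all 64 profiles: 10 have a profitable deviation, 54 do not.)

10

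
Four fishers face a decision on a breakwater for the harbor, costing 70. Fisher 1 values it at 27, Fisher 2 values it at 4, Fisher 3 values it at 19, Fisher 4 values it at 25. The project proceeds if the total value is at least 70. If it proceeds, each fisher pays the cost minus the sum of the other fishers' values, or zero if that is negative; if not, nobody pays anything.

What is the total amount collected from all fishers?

Total value 75 ≥ cost 70, so it is built.
Fisher 1: others sum to 48; max(0, 70 - 48) = 22.
Fisher 2: others sum to 71; max(0, 70 - 71) = 0.
Fisher 3: others sum to 56; max(0, 70 - 56) = 14.
Fisher 4: others sum to 50; max(0, 70 - 50) = 20.
Total collected = 22 + 0 + 14 + 20 = 56.

56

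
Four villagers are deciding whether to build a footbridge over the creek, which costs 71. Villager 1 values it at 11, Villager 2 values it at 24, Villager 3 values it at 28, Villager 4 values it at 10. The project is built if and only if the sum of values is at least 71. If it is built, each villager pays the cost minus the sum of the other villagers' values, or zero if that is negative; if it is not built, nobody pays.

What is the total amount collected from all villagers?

65

Total value 73 ≥ cost 71, so it is built.
Villager 1: others sum to 62; max(0, 71 - 62) = 9.
Villager 2: others sum to 49; max(0, 71 - 49) = 22.
Villager 3: others sum to 45; max(0, 71 - 45) = 26.
Villager 4: others sum to 63; max(0, 71 - 63) = 8.
Total collected = 9 + 22 + 26 + 8 = 65.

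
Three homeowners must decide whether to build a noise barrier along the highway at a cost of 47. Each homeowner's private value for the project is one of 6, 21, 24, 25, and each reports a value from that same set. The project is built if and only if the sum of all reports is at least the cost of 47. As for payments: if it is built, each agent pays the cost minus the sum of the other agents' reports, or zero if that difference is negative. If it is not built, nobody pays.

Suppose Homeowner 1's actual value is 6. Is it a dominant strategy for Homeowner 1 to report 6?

Check each profile of the others' reports and compare truth against every alternative report.
Others report (6, 21): truth gives 0, best alternative gives -14.
Others report (21, 6): truth gives 0, best alternative gives -14.
Others report (6, 24): truth gives 0, best alternative gives -11.
Others report (24, 6): truth gives 0, best alternative gives -11.
Others report (6, 25): truth gives 0, best alternative gives -10.
Others report (25, 6): truth gives 0, best alternative gives -10.
(Remaining 10 profiles checked similarly; truth is weakly best in each.)
In every case the truthful report is at least as good as any alternative, so it is a dominant strategy.

Yes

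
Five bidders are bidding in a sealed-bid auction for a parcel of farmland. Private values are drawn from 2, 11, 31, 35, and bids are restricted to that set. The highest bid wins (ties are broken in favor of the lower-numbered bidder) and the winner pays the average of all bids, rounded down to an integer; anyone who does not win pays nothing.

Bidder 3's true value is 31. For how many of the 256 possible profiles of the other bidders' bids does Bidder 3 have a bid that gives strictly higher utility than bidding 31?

Others bid (2, 2, 2, 2): truth gives 24; bid 11 gives 28 > 24. Violating.
Others bid (2, 2, 2, 11): truth gives 22; bid 11 gives 26 > 22. Violating.
Others bid (2, 2, 2, 35): truth gives 0; bid 35 gives 16 > 0. Violating.
Others bid (2, 2, 11, 2): truth gives 22; bid 11 gives 26 > 22. Violating.
Others bid (2, 2, 2, 31): truth gives 18; no alternative beats it.
Others bid (2, 2, 11, 31): truth gives 16; no alternative beats it.
(Checking all 256 profiles: 108 have a profitable deviation, 148 do not.)

108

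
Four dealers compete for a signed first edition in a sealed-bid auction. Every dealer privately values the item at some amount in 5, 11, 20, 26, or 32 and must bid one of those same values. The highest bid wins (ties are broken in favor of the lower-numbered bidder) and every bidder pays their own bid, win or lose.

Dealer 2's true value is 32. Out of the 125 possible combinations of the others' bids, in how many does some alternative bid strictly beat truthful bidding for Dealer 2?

73

Others bid (5, 5, 5): truth gives 0; bid 11 gives 21 > 0. Violating.
Others bid (5, 5, 11): truth gives 0; bid 11 gives 21 > 0. Violating.
Others bid (5, 5, 20): truth gives 0; bid 20 gives 12 > 0. Violating.
Others bid (5, 5, 26): truth gives 0; bid 26 gives 6 > 0. Violating.
Others bid (5, 5, 32): truth gives 0; no alternative beats it.
Others bid (5, 11, 32): truth gives 0; no alternative beats it.
(Checking all 125 profiles: 73 have a profitable deviation, 52 do not.)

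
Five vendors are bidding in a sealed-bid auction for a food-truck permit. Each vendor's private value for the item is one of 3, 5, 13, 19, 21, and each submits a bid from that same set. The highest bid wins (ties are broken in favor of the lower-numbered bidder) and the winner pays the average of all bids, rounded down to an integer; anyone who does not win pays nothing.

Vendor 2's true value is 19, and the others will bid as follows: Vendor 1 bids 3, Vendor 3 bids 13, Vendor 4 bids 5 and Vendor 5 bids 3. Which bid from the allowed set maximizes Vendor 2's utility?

Bid 3: loses, pays 0, utility 0.
Bid 5: loses, pays 0, utility 0.
Bid 13: wins, pays 7, utility 19 - 7 = 12.
Bid 19: wins, pays 8, utility 19 - 8 = 11.
Bid 21: wins, pays 9, utility 19 - 9 = 10.
The best choice is 13 with utility 12.

13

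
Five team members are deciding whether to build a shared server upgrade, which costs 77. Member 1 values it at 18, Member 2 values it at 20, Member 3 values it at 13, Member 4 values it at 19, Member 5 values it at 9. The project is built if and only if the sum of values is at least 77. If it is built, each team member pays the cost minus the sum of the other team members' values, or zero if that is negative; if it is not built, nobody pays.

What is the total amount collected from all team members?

Total value 79 ≥ cost 77, so it is built.
Member 1: others sum to 61; max(0, 77 - 61) = 16.
Member 2: others sum to 59; max(0, 77 - 59) = 18.
Member 3: others sum to 66; max(0, 77 - 66) = 11.
Member 4: others sum to 60; max(0, 77 - 60) = 17.
Member 5: others sum to 70; max(0, 77 - 70) = 7.
Total collected = 16 + 18 + 11 + 17 + 7 = 69.

69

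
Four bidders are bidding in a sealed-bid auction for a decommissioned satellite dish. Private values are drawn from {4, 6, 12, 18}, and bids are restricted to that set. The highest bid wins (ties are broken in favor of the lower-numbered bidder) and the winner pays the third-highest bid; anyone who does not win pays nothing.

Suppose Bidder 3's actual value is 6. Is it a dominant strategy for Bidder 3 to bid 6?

Consider the case where Bidder 1 bids 4, Bidder 2 bids 4 and Bidder 4 bids 12.
Truthful bid 6: loses, pays 0, utility 0.
Bid 12 instead: wins, pays 4, utility 6 - 4 = 2.
Since 2 > 0, bidding 12 is strictly better here, so truthful bidding is not dominant.

No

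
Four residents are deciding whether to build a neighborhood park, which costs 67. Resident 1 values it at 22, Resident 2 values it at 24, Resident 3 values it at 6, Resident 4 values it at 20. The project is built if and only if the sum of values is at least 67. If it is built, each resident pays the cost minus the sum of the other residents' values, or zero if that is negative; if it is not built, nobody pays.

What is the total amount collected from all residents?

52

Total value 72 ≥ cost 67, so it is built.
Resident 1: others sum to 50; max(0, 67 - 50) = 17.
Resident 2: others sum to 48; max(0, 67 - 48) = 19.
Resident 3: others sum to 66; max(0, 67 - 66) = 1.
Resident 4: others sum to 52; max(0, 67 - 52) = 15.
Total collected = 17 + 19 + 1 + 15 = 52.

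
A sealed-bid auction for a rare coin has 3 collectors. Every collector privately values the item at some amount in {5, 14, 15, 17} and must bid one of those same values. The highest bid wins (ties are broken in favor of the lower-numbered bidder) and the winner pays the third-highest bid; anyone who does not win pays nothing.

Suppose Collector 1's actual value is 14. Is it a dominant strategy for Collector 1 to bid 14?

No

Consider the case where Collector 2 bids 5 and Collector 3 bids 15.
Truthful bid 14: loses, pays 0, utility 0.
Bid 15 instead: wins, pays 5, utility 14 - 5 = 9.
Since 9 > 0, bidding 15 is strictly better here, so truthful bidding is not dominant.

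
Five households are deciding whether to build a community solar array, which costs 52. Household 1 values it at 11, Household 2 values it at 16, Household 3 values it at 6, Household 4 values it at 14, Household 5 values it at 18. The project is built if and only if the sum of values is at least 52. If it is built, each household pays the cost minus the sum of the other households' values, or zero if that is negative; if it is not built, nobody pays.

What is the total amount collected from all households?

Total value 65 ≥ cost 52, so it is built.
Household 1: others sum to 54; max(0, 52 - 54) = 0.
Household 2: others sum to 49; max(0, 52 - 49) = 3.
Household 3: others sum to 59; max(0, 52 - 59) = 0.
Household 4: others sum to 51; max(0, 52 - 51) = 1.
Household 5: others sum to 47; max(0, 52 - 47) = 5.
Total collected = 0 + 3 + 0 + 1 + 5 = 9.

9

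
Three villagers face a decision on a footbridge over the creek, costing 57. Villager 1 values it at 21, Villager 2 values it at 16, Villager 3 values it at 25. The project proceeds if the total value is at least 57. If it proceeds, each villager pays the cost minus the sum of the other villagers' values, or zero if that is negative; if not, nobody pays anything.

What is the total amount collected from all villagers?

47

Total value 62 ≥ cost 57, so it is built.
Villager 1: others sum to 41; max(0, 57 - 41) = 16.
Villager 2: others sum to 46; max(0, 57 - 46) = 11.
Villager 3: others sum to 37; max(0, 57 - 37) = 20.
Total collected = 16 + 11 + 20 = 47.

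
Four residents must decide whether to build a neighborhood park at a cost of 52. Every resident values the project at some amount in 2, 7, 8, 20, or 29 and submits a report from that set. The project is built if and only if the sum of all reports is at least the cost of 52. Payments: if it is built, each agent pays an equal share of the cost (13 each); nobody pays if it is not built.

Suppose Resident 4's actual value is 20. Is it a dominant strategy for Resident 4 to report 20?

Consider the case where Resident 1 reports 2, Resident 2 reports 2 and Resident 3 reports 20.
Truthful report 20: project not built, utility 0.
Report 29 instead: project built, pays 13, utility 20 - 13 = 7.
Since 7 > 0, reporting 29 is strictly better here, so truthful reporting is not dominant.

No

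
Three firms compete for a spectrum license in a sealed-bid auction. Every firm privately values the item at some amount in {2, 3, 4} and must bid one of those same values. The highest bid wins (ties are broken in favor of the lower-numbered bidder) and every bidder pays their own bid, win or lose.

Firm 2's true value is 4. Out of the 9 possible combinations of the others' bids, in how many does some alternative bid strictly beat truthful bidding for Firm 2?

Others bid (2, 2): truth gives 0; bid 3 gives 1 > 0. Violating.
Others bid (2, 3): truth gives 0; bid 3 gives 1 > 0. Violating.
Others bid (4, 2): truth gives -4; bid 2 gives -2 > -4. Violating.
Others bid (4, 3): truth gives -4; bid 2 gives -2 > -4. Violating.
Others bid (2, 4): truth gives 0; no alternative beats it.
Others bid (3, 2): truth gives 0; no alternative beats it.
(Checking all 9 profiles: 5 have a profitable deviation, 4 do not.)

5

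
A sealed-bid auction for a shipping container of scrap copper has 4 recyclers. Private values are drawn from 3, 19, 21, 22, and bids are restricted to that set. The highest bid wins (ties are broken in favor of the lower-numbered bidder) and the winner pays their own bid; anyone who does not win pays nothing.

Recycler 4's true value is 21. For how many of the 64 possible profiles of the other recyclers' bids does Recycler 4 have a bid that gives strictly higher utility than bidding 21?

Others bid (3, 3, 3): truth gives 0; bid 19 gives 2 > 0. Violating.
Others bid (3, 3, 19): truth gives 0; no alternative beats it.
Others bid (3, 3, 21): truth gives 0; no alternative beats it.
(Checking all 64 profiles: 1 has a profitable deviation, 63 do not.)

1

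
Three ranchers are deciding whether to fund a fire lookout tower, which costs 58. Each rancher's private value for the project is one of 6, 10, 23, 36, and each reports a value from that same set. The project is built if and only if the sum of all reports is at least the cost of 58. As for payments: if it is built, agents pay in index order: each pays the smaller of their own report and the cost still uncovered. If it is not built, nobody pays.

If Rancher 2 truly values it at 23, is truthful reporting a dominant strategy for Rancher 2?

No

Consider the case where Rancher 1 reports 23 and Rancher 3 reports 36.
Truthful report 23: project built, pays 23, utility 23 - 23 = 0.
Report 6 instead: project built, pays 6, utility 23 - 6 = 17.
Since 17 > 0, reporting 6 is strictly better here, so truthful reporting is not dominant.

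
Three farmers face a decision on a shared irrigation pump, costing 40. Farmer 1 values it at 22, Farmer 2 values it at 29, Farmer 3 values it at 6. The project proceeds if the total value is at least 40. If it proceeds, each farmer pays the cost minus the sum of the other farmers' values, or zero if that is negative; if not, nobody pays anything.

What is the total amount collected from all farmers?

Total value 57 ≥ cost 40, so it is built.
Farmer 1: others sum to 35; max(0, 40 - 35) = 5.
Farmer 2: others sum to 28; max(0, 40 - 28) = 12.
Farmer 3: others sum to 51; max(0, 40 - 51) = 0.
Total collected = 5 + 12 + 0 = 17.

17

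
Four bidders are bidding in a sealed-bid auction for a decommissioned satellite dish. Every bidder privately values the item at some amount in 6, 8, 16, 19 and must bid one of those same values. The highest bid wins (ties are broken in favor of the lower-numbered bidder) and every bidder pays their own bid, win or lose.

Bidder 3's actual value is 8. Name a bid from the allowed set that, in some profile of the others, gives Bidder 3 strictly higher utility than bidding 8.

Suppose Bidder 1 bids 6, Bidder 2 bids 6 and Bidder 4 bids 16.
Bid 8: loses but pays 8, utility -8.
Bid 6: loses but pays 6, utility -6.
So bidding 6 beats truth here (-6 > -8).

6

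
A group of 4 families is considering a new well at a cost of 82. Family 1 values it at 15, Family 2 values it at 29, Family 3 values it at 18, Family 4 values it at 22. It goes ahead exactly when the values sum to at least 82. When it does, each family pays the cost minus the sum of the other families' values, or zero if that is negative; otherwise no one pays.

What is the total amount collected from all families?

76

Total value 84 ≥ cost 82, so it is built.
Family 1: others sum to 69; max(0, 82 - 69) = 13.
Family 2: others sum to 55; max(0, 82 - 55) = 27.
Family 3: others sum to 66; max(0, 82 - 66) = 16.
Family 4: others sum to 62; max(0, 82 - 62) = 20.
Total collected = 13 + 27 + 16 + 20 = 76.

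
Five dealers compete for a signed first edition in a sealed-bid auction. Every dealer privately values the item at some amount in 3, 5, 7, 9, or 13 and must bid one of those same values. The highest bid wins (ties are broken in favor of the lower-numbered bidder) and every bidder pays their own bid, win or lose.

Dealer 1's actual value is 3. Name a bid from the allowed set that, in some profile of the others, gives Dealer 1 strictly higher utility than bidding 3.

5

Suppose Dealer 2 bids 3, Dealer 3 bids 3, Dealer 4 bids 3 and Dealer 5 bids 5.
Bid 3: loses but pays 3, utility -3.
Bid 5: wins, pays 5, utility 3 - 5 = -2.
So bidding 5 beats truth here (-2 > -3).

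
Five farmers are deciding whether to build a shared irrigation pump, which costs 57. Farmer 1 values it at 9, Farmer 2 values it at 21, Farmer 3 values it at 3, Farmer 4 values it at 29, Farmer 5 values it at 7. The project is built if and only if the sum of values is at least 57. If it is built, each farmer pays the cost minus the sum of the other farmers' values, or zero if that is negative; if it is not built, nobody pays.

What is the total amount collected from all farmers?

Total value 69 ≥ cost 57, so it is built.
Farmer 1: others sum to 60; max(0, 57 - 60) = 0.
Farmer 2: others sum to 48; max(0, 57 - 48) = 9.
Farmer 3: others sum to 66; max(0, 57 - 66) = 0.
Farmer 4: others sum to 40; max(0, 57 - 40) = 17.
Farmer 5: others sum to 62; max(0, 57 - 62) = 0.
Total collected = 0 + 9 + 0 + 17 + 0 = 26.

26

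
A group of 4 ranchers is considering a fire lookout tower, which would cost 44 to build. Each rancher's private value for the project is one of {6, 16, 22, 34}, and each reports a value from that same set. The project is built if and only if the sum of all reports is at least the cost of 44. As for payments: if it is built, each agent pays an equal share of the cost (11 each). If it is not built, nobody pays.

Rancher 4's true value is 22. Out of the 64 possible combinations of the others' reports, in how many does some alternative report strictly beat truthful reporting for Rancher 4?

1

Others report (6, 6, 6): truth gives 0; report 34 gives 11 > 0. Violating.
Others report (6, 6, 16): truth gives 11; no alternative beats it.
Others report (6, 6, 22): truth gives 11; no alternative beats it.
(Checking all 64 profiles: 1 has a profitable deviation, 63 do not.)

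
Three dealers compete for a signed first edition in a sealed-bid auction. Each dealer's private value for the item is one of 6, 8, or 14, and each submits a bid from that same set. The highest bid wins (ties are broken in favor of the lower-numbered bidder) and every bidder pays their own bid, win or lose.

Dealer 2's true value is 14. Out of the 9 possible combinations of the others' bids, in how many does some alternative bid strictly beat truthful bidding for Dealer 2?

5

Others bid (6, 6): truth gives 0; bid 8 gives 6 > 0. Violating.
Others bid (6, 8): truth gives 0; bid 8 gives 6 > 0. Violating.
Others bid (14, 6): truth gives -14; bid 6 gives -6 > -14. Violating.
Others bid (14, 8): truth gives -14; bid 6 gives -6 > -14. Violating.
Others bid (6, 14): truth gives 0; no alternative beats it.
Others bid (8, 6): truth gives 0; no alternative beats it.
(Checking all 9 profiles: 5 have a profitable deviation, 4 do not.)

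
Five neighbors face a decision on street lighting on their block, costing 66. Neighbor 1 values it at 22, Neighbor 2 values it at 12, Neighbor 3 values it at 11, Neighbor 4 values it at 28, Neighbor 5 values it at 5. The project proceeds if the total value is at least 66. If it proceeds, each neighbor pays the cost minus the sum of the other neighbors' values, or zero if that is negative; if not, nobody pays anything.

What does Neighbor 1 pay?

Total value 78 ≥ cost 66, so the project is built.
The other neighbors' values sum to 56.
Cost minus that sum is 66 - 56 = 10.

10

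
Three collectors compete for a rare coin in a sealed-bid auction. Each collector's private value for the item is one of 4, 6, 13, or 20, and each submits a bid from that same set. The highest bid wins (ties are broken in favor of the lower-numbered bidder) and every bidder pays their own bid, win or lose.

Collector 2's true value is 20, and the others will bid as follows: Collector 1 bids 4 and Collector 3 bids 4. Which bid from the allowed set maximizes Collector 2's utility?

Bid 4: loses but pays 4, utility -4.
Bid 6: wins, pays 6, utility 20 - 6 = 14.
Bid 13: wins, pays 13, utility 20 - 13 = 7.
Bid 20: wins, pays 20, utility 20 - 20 = 0.
The best choice is 6 with utility 14.

6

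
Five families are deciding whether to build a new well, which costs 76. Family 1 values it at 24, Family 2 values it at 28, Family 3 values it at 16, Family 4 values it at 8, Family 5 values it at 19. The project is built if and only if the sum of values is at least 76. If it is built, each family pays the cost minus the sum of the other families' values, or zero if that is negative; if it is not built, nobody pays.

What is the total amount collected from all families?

14

Total value 95 ≥ cost 76, so it is built.
Family 1: others sum to 71; max(0, 76 - 71) = 5.
Family 2: others sum to 67; max(0, 76 - 67) = 9.
Family 3: others sum to 79; max(0, 76 - 79) = 0.
Family 4: others sum to 87; max(0, 76 - 87) = 0.
Family 5: others sum to 76; max(0, 76 - 76) = 0.
Total collected = 5 + 9 + 0 + 0 + 0 = 14.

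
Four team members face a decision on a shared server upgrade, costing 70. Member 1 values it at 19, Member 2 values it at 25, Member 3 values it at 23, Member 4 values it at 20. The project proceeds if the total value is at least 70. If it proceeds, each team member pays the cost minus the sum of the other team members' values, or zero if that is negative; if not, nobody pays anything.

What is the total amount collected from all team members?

Total value 87 ≥ cost 70, so it is built.
Member 1: others sum to 68; max(0, 70 - 68) = 2.
Member 2: others sum to 62; max(0, 70 - 62) = 8.
Member 3: others sum to 64; max(0, 70 - 64) = 6.
Member 4: others sum to 67; max(0, 70 - 67) = 3.
Total collected = 2 + 8 + 6 + 3 = 19.

19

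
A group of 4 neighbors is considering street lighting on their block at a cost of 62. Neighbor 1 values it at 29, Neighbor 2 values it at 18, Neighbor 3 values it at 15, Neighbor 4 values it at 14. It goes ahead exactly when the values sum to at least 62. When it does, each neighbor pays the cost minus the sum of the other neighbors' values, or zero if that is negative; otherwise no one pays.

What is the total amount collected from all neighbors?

Total value 76 ≥ cost 62, so it is built.
Neighbor 1: others sum to 47; max(0, 62 - 47) = 15.
Neighbor 2: others sum to 58; max(0, 62 - 58) = 4.
Neighbor 3: others sum to 61; max(0, 62 - 61) = 1.
Neighbor 4: others sum to 62; max(0, 62 - 62) = 0.
Total collected = 15 + 4 + 1 + 0 = 20.

20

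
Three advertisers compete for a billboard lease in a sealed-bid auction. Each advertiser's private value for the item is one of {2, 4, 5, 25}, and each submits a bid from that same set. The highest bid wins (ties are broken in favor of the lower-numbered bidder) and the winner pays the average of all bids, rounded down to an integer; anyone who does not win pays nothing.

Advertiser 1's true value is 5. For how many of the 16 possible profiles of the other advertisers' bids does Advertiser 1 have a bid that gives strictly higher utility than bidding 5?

Others bid (2, 2): truth gives 2; bid 2 gives 3 > 2. Violating.
Others bid (2, 4): truth gives 2; no alternative beats it.
Others bid (2, 5): truth gives 1; no alternative beats it.
(Checking all 16 profiles: 1 has a profitable deviation, 15 do not.)

1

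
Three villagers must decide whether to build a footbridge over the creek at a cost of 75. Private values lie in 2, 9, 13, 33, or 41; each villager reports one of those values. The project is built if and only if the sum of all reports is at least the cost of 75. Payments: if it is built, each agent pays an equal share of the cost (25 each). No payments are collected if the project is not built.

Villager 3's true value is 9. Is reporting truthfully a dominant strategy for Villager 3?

No

Consider the case where Villager 1 reports 33 and Villager 2 reports 33.
Truthful report 9: project built, pays 25, utility 9 - 25 = -16.
Report 2 instead: project not built, utility 0.
Since 0 > -16, reporting 2 is strictly better here, so truthful reporting is not dominant.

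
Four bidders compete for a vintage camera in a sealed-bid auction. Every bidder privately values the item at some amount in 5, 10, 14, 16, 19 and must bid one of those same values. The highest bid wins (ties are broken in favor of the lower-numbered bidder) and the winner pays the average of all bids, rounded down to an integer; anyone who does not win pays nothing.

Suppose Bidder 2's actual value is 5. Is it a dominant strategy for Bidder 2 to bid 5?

Yes

Check each profile of the others' bids and compare truth against every alternative bid.
Others bid (5, 10, 10): truth gives 0, best alternative gives -3.
Others bid (5, 5, 10): truth gives 0, best alternative gives -2.
Others bid (5, 10, 5): truth gives 0, best alternative gives -2.
Others bid (5, 5, 5): truth gives 0, best alternative gives -1.
Others bid (5, 5, 14): truth gives 0, best alternative gives 0.
Others bid (5, 5, 16): truth gives 0, best alternative gives 0.
(Remaining 119 profiles checked similarly; truth is weakly best in each.)
In every case the truthful bid is at least as good as any alternative, so it is a dominant strategy.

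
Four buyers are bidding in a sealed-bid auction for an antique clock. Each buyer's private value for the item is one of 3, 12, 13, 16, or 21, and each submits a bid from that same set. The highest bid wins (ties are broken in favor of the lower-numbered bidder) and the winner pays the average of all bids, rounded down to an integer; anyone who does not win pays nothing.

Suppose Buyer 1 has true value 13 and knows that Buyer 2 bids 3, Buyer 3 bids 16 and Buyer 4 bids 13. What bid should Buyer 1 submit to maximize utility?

16

Bid 3: loses, pays 0, utility 0.
Bid 12: loses, pays 0, utility 0.
Bid 13: loses, pays 0, utility 0.
Bid 16: wins, pays 12, utility 13 - 12 = 1.
Bid 21: wins, pays 13, utility 13 - 13 = 0.
The best choice is 16 with utility 1.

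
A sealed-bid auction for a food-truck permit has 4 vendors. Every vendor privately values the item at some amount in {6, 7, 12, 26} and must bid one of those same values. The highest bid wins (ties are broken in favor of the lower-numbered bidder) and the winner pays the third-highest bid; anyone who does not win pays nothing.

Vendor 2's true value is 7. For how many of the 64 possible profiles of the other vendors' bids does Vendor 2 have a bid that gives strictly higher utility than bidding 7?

Others bid (6, 6, 12): truth gives 0; bid 12 gives 1 > 0. Violating.
Others bid (6, 6, 26): truth gives 0; bid 26 gives 1 > 0. Violating.
Others bid (6, 12, 6): truth gives 0; bid 12 gives 1 > 0. Violating.
Others bid (6, 26, 6): truth gives 0; bid 26 gives 1 > 0. Violating.
Others bid (6, 6, 6): truth gives 1; no alternative beats it.
Others bid (6, 6, 7): truth gives 1; no alternative beats it.
(Checking all 64 profiles: 6 have a profitable deviation, 58 do not.)

6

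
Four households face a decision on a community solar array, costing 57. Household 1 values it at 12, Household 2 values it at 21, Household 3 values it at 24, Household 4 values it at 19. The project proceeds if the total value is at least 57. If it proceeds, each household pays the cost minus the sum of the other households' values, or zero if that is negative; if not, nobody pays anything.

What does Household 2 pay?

Total value 76 ≥ cost 57, so the project is built.
The other households' values sum to 55.
Cost minus that sum is 57 - 55 = 2.

2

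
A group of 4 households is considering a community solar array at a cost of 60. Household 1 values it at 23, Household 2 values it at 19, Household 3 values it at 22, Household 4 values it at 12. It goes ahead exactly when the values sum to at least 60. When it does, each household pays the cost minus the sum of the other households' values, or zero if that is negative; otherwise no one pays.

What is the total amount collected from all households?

16

Total value 76 ≥ cost 60, so it is built.
Household 1: others sum to 53; max(0, 60 - 53) = 7.
Household 2: others sum to 57; max(0, 60 - 57) = 3.
Household 3: others sum to 54; max(0, 60 - 54) = 6.
Household 4: others sum to 64; max(0, 60 - 64) = 0.
Total collected = 7 + 3 + 6 + 0 = 16.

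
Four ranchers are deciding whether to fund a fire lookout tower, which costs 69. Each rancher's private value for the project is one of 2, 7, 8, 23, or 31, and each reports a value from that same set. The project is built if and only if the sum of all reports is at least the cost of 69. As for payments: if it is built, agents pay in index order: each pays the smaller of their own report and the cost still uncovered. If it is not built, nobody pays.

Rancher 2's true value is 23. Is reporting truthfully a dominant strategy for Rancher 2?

No

Consider the case where Rancher 1 reports 2, Rancher 3 reports 31 and Rancher 4 reports 31.
Truthful report 23: project built, pays 23, utility 23 - 23 = 0.
Report 7 instead: project built, pays 7, utility 23 - 7 = 16.
Since 16 > 0, reporting 7 is strictly better here, so truthful reporting is not dominant.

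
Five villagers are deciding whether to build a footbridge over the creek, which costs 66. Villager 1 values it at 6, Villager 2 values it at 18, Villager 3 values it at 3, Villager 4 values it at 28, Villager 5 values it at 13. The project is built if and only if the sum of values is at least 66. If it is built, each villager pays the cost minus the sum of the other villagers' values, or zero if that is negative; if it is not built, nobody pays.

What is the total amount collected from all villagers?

Total value 68 ≥ cost 66, so it is built.
Villager 1: others sum to 62; max(0, 66 - 62) = 4.
Villager 2: others sum to 50; max(0, 66 - 50) = 16.
Villager 3: others sum to 65; max(0, 66 - 65) = 1.
Villager 4: others sum to 40; max(0, 66 - 40) = 26.
Villager 5: others sum to 55; max(0, 66 - 55) = 11.
Total collected = 4 + 16 + 1 + 26 + 11 = 58.

58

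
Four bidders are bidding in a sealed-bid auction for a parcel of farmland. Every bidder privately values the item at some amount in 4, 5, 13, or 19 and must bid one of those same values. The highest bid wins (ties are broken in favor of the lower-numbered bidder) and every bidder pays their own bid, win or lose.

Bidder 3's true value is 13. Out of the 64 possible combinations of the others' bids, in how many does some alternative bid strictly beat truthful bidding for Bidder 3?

54

Others bid (4, 4, 4): truth gives 0; bid 5 gives 8 > 0. Violating.
Others bid (4, 4, 5): truth gives 0; bid 5 gives 8 > 0. Violating.
Others bid (4, 4, 19): truth gives -13; bid 4 gives -4 > -13. Violating.
Others bid (4, 5, 19): truth gives -13; bid 4 gives -4 > -13. Violating.
Others bid (4, 4, 13): truth gives 0; no alternative beats it.
Others bid (4, 5, 4): truth gives 0; no alternative beats it.
(Checking all 64 profiles: 54 have a profitable deviation, 10 do not.)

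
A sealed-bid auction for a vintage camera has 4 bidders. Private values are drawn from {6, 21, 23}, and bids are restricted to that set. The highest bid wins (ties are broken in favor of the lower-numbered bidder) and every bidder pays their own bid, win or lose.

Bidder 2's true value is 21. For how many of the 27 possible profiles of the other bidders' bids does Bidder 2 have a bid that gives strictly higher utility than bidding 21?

Others bid (6, 6, 23): truth gives -21; bid 23 gives -2 > -21. Violating.
Others bid (6, 21, 23): truth gives -21; bid 23 gives -2 > -21. Violating.
Others bid (6, 23, 6): truth gives -21; bid 23 gives -2 > -21. Violating.
Others bid (6, 23, 21): truth gives -21; bid 23 gives -2 > -21. Violating.
Others bid (6, 6, 6): truth gives 0; no alternative beats it.
Others bid (6, 6, 21): truth gives 0; no alternative beats it.
(Checking all 27 profiles: 23 have a profitable deviation, 4 do not.)

23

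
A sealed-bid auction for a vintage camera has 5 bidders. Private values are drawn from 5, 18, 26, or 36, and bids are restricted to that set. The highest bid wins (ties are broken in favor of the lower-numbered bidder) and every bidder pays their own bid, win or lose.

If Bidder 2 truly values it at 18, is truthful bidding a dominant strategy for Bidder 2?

Consider the case where Bidder 1 bids 5, Bidder 3 bids 5, Bidder 4 bids 5 and Bidder 5 bids 26.
Truthful bid 18: loses but pays 18, utility -18.
Bid 5 instead: loses but pays 5, utility -5.
Since -5 > -18, bidding 5 is strictly better here, so truthful bidding is not dominant.

No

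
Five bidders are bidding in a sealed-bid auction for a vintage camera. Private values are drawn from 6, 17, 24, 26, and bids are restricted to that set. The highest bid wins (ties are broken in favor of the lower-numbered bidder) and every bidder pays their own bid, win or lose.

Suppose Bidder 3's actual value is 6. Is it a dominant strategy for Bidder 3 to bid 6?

Yes

Check each profile of the others' bids and compare truth against every alternative bid.
Others bid (6, 6, 6, 24): truth gives -6, best alternative gives -17.
Others bid (6, 6, 6, 26): truth gives -6, best alternative gives -17.
Others bid (6, 6, 17, 24): truth gives -6, best alternative gives -17.
Others bid (6, 6, 17, 26): truth gives -6, best alternative gives -17.
Others bid (6, 6, 24, 6): truth gives -6, best alternative gives -17.
Others bid (6, 6, 24, 17): truth gives -6, best alternative gives -17.
(Remaining 250 profiles checked similarly; truth is weakly best in each.)
In every case the truthful bid is at least as good as any alternative, so it is a dominant strategy.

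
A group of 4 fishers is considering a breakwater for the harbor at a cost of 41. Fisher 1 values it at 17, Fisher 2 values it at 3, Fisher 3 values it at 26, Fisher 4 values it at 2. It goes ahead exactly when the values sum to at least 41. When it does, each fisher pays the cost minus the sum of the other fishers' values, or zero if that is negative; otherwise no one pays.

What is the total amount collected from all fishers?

29

Total value 48 ≥ cost 41, so it is built.
Fisher 1: others sum to 31; max(0, 41 - 31) = 10.
Fisher 2: others sum to 45; max(0, 41 - 45) = 0.
Fisher 3: others sum to 22; max(0, 41 - 22) = 19.
Fisher 4: others sum to 46; max(0, 41 - 46) = 0.
Total collected = 10 + 0 + 19 + 0 = 29.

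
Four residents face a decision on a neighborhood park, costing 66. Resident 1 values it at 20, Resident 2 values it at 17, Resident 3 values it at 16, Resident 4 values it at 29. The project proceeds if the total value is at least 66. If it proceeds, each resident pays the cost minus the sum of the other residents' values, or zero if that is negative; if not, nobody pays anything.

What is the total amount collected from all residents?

18

Total value 82 ≥ cost 66, so it is built.
Resident 1: others sum to 62; max(0, 66 - 62) = 4.
Resident 2: others sum to 65; max(0, 66 - 65) = 1.
Resident 3: others sum to 66; max(0, 66 - 66) = 0.
Resident 4: others sum to 53; max(0, 66 - 53) = 13.
Total collected = 4 + 1 + 0 + 13 = 18.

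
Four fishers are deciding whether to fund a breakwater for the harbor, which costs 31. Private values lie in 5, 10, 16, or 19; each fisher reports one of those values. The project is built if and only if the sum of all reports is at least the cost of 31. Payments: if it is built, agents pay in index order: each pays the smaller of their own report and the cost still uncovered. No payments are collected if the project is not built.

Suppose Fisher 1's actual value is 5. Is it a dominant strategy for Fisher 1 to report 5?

Check each profile of the others' reports and compare truth against every alternative report.
Others report (5, 5, 16): truth gives 0, best alternative gives -5.
Others report (5, 5, 19): truth gives 0, best alternative gives -5.
Others report (5, 10, 10): truth gives 0, best alternative gives -5.
Others report (5, 10, 16): truth gives 0, best alternative gives -5.
Others report (5, 10, 19): truth gives 0, best alternative gives -5.
Others report (5, 16, 5): truth gives 0, best alternative gives -5.
(Remaining 58 profiles checked similarly; truth is weakly best in each.)
In every case the truthful report is at least as good as any alternative, so it is a dominant strategy.

Yes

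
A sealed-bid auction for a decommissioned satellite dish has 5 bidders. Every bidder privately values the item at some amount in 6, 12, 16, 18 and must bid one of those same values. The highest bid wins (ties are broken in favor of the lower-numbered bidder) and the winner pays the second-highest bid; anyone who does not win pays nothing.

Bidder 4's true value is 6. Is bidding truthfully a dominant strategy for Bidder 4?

Yes

Check each profile of the others' bids and compare truth against every alternative bid.
Others bid (6, 6, 6, 12): truth gives 0, best alternative gives -6.
Others bid (6, 6, 6, 6): truth gives 0, best alternative gives 0.
Others bid (6, 6, 6, 16): truth gives 0, best alternative gives 0.
Others bid (6, 6, 6, 18): truth gives 0, best alternative gives 0.
Others bid (6, 6, 12, 6): truth gives 0, best alternative gives 0.
Others bid (6, 6, 12, 12): truth gives 0, best alternative gives 0.
(Remaining 250 profiles checked similarly; truth is weakly best in each.)
In every case the truthful bid is at least as good as any alternative, so it is a dominant strategy.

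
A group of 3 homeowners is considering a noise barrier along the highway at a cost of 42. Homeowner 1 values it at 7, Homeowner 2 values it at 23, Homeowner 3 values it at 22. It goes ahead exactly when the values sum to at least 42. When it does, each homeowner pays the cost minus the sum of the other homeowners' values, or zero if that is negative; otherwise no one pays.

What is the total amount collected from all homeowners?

Total value 52 ≥ cost 42, so it is built.
Homeowner 1: others sum to 45; max(0, 42 - 45) = 0.
Homeowner 2: others sum to 29; max(0, 42 - 29) = 13.
Homeowner 3: others sum to 30; max(0, 42 - 30) = 12.
Total collected = 0 + 13 + 12 = 25.

25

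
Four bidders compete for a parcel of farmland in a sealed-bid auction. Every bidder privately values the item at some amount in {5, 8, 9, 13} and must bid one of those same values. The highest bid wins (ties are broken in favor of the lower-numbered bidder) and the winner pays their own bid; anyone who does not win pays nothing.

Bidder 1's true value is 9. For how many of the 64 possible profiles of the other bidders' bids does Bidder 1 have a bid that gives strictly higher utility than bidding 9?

Others bid (5, 5, 5): truth gives 0; bid 5 gives 4 > 0. Violating.
Others bid (5, 5, 8): truth gives 0; bid 8 gives 1 > 0. Violating.
Others bid (5, 8, 5): truth gives 0; bid 8 gives 1 > 0. Violating.
Others bid (5, 8, 8): truth gives 0; bid 8 gives 1 > 0. Violating.
Others bid (5, 5, 9): truth gives 0; no alternative beats it.
Others bid (5, 5, 13): truth gives 0; no alternative beats it.
(Checking all 64 profiles: 8 have a profitable deviation, 56 do not.)

8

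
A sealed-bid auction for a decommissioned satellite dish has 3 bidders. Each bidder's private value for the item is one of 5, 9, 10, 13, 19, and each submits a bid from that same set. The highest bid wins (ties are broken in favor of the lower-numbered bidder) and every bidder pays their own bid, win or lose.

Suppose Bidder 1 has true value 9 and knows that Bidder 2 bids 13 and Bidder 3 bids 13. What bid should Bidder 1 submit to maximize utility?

Bid 5: loses but pays 5, utility -5.
Bid 9: loses but pays 9, utility -9.
Bid 10: loses but pays 10, utility -10.
Bid 13: wins, pays 13, utility 9 - 13 = -4.
Bid 19: wins, pays 19, utility 9 - 19 = -10.
The best choice is 13 with utility -4.

13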